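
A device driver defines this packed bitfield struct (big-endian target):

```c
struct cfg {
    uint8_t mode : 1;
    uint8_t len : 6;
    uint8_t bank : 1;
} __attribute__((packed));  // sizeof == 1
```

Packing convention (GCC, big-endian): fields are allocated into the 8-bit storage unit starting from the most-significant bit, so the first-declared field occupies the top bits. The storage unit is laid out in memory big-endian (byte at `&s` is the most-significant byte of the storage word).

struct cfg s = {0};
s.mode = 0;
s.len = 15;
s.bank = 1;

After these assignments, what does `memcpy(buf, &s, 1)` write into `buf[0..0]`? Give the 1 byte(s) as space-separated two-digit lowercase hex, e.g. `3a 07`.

1f

[7+:1] mode=0 & 0x1 = 0x0; word=0x00
[1+:6] len=15 & 0x3f = 0xf; word=0x1e
[0+:1] bank=1 & 0x1 = 0x1; word=0x1f
word = 0x1f → big-endian bytes:
  [0]=0x1f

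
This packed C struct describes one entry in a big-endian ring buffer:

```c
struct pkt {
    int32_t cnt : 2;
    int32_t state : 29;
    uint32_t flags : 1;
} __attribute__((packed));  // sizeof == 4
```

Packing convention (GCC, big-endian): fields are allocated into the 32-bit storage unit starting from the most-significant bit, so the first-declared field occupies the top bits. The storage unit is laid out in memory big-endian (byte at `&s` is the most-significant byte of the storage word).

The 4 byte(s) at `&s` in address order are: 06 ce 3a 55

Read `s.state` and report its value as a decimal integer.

[0]=0x06 [1]=0xce [2]=0x3a [3]=0x55 (big-endian) → word 0x06ce3a55
cnt:2 @ bit 30 → (0x06ce3a55>>30)&0x3 = 0x0
state:29 @ bit 1 → (0x06ce3a55>>1)&0x1fffffff = 0x3671d2a  ←
flags:1 @ bit 0 → (0x06ce3a55>>0)&0x1 = 0x1
state signed 29b, MSB=0: value = 57089322

57089322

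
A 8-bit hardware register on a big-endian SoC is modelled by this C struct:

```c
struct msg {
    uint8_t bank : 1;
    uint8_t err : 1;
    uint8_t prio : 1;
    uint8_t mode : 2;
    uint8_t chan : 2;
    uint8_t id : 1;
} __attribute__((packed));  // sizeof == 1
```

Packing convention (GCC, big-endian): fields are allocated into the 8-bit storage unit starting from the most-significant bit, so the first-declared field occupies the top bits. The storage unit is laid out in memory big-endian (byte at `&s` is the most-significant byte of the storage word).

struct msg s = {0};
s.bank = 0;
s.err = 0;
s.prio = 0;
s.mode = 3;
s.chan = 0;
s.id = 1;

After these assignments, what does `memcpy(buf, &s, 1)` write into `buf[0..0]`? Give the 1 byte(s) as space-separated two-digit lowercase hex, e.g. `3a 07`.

bank:1 = 0 → 0x0 << 7 → word 0x00
err:1 = 0 → 0x0 << 6 → word 0x00
prio:1 = 0 → 0x0 << 5 → word 0x00
mode:2 = 3 → 0x3 << 3 → word 0x18
chan:2 = 0 → 0x0 << 1 → word 0x18
id:1 = 1 → 0x1 << 0 → word 0x19
word = 0x19 → big-endian bytes:
  [0]=0x19

19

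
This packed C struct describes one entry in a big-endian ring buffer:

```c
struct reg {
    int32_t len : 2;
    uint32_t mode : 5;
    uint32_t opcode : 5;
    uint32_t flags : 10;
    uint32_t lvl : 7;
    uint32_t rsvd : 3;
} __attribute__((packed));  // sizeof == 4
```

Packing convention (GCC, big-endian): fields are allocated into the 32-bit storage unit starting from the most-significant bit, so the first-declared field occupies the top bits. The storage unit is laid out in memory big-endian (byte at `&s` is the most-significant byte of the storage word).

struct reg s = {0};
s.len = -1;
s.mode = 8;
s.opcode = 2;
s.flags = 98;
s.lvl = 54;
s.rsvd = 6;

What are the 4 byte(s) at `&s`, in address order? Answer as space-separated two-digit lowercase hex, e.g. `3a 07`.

len (2b) val=-1 bits=0x3 at bit 30: 0xc0000000
mode (5b) val=8 bits=0x8 at bit 25: 0xd0000000
opcode (5b) val=2 bits=0x2 at bit 20: 0xd0200000
flags (10b) val=98 bits=0x62 at bit 10: 0xd0218800
lvl (7b) val=54 bits=0x36 at bit 3: 0xd02189b0
rsvd (3b) val=6 bits=0x6 at bit 0: 0xd02189b6
word = 0xd02189b6 → big-endian bytes:
  [0]=0xd0  [1]=0x21  [2]=0x89  [3]=0xb6

d0 21 89 b6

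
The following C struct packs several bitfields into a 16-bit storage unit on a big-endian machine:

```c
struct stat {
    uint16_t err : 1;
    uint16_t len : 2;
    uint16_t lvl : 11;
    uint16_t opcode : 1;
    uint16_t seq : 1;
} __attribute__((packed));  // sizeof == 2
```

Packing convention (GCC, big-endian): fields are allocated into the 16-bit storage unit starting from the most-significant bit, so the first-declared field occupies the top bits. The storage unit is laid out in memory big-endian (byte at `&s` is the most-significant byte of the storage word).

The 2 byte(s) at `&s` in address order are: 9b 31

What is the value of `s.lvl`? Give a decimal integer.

[0]=0x9b [1]=0x31 (big-endian) → word 0x9b31
err:1 @ bit 15 → (0x9b31>>15)&0x1 = 0x1
len:2 @ bit 13 → (0x9b31>>13)&0x3 = 0x0
lvl:11 @ bit 2 → (0x9b31>>2)&0x7ff = 0x6cc  ←
opcode:1 @ bit 1 → (0x9b31>>1)&0x1 = 0x0
seq:1 @ bit 0 → (0x9b31>>0)&0x1 = 0x1

1740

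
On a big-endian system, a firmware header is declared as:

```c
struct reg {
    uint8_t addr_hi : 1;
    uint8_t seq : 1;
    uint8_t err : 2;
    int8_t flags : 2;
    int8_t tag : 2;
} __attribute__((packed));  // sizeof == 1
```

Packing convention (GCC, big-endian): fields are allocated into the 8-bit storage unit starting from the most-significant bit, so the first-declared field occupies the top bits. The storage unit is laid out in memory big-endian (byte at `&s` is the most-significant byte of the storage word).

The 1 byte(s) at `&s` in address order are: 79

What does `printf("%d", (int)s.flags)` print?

-2

[0]=0x79 (big-endian) → word 0x79
addr_hi [7+:1] = (word>>7) & 0x1 = 0
seq [6+:1] = (word>>6) & 0x1 = 1
err [4+:2] = (word>>4) & 0x3 = 3
flags [2+:2] = (word>>2) & 0x3 = 2  ←
tag [0+:2] = (word>>0) & 0x3 = 1
flags signed 2b, MSB=1: 2 - 4 = -2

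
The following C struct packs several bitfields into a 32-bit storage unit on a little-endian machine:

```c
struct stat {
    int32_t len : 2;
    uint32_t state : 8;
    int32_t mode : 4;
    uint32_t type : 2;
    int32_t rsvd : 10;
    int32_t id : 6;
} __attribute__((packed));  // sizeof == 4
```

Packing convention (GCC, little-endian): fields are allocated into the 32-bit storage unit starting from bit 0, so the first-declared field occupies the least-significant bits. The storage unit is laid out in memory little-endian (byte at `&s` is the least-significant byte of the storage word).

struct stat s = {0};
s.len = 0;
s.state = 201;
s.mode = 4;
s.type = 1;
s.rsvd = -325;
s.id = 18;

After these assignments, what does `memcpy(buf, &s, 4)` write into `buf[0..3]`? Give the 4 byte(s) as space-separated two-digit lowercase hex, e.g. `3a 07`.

[0+:2] len=0 & 0x3 = 0x0; word=0x00000000
[2+:8] state=201 & 0xff = 0xc9; word=0x00000324
[10+:4] mode=4 & 0xf = 0x4; word=0x00001324
[14+:2] type=1 & 0x3 = 0x1; word=0x00005324
[16+:10] rsvd=-325 & 0x3ff = 0x2bb; word=0x02bb5324
[26+:6] id=18 & 0x3f = 0x12; word=0x4abb5324
word = 0x4abb5324 → little-endian bytes:
  [0]=0x24  [1]=0x53  [2]=0xbb  [3]=0x4a

24 53 bb 4a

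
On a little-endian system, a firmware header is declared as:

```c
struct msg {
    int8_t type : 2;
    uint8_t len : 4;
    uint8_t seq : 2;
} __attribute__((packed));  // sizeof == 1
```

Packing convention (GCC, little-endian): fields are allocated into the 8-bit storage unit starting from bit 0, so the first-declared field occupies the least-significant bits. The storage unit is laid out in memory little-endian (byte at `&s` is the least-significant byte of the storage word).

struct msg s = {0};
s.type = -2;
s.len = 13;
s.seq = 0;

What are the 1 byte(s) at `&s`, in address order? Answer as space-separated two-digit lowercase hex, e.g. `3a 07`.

36

[0+:2] type=-2 & 0x3 = 0x2; word=0x02
[2+:4] len=13 & 0xf = 0xd; word=0x36
[6+:2] seq=0 & 0x3 = 0x0; word=0x36
word = 0x36 → little-endian bytes:
  [0]=0x36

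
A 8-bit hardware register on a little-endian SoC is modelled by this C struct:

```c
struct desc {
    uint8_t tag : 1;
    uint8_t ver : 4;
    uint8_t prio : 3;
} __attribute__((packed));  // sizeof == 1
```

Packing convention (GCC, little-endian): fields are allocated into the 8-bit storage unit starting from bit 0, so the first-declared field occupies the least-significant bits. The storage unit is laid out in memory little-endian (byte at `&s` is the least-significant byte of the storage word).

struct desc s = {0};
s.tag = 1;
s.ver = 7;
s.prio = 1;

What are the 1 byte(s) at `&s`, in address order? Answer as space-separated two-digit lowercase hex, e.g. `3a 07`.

tag:1 = 1 → 0x1 << 0 → word 0x01
ver:4 = 7 → 0x7 << 1 → word 0x0f
prio:3 = 1 → 0x1 << 5 → word 0x2f
word = 0x2f → little-endian bytes:
  [0]=0x2f

2f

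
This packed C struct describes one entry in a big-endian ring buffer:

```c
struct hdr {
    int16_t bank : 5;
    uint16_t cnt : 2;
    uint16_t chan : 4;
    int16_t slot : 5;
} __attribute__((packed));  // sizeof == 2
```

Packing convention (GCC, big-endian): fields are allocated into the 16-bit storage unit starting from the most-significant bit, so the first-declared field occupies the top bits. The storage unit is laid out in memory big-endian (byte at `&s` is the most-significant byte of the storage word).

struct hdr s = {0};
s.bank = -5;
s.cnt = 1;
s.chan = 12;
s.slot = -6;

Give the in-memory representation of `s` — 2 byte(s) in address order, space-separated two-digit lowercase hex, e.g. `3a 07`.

bank (5b) val=-5 bits=0x1b at bit 11: 0xd800
cnt (2b) val=1 bits=0x1 at bit 9: 0xda00
chan (4b) val=12 bits=0xc at bit 5: 0xdb80
slot (5b) val=-6 bits=0x1a at bit 0: 0xdb9a
word = 0xdb9a → big-endian bytes:
  [0]=0xdb  [1]=0x9a

db 9a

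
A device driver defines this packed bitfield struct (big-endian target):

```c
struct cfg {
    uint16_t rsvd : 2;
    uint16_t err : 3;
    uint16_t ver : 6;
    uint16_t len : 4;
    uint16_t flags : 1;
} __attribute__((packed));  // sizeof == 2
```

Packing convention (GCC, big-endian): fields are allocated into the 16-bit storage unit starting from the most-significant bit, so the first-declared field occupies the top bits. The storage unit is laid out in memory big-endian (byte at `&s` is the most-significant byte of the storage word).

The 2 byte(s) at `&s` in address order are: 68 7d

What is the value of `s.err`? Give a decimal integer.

5

[0]=0x68 [1]=0x7d (big-endian) → word 0x687d
rsvd [14+:2] = (word>>14) & 0x3 = 1
err [11+:3] = (word>>11) & 0x7 = 5  ←
ver [5+:6] = (word>>5) & 0x3f = 3
len [1+:4] = (word>>1) & 0xf = 14
flags [0+:1] = (word>>0) & 0x1 = 1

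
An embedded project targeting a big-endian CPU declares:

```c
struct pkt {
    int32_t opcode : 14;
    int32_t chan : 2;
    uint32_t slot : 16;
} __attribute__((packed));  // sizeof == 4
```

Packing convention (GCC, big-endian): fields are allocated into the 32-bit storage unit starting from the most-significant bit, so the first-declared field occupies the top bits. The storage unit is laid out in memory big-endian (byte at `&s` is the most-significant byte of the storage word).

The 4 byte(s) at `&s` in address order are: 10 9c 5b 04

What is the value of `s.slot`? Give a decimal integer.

23300

[0]=0x10 [1]=0x9c [2]=0x5b [3]=0x04 (big-endian) → word 0x109c5b04
opcode [18+:14] = (word>>18) & 0x3fff = 1063
chan [16+:2] = (word>>16) & 0x3 = 0
slot [0+:16] = (word>>0) & 0xffff = 23300  ←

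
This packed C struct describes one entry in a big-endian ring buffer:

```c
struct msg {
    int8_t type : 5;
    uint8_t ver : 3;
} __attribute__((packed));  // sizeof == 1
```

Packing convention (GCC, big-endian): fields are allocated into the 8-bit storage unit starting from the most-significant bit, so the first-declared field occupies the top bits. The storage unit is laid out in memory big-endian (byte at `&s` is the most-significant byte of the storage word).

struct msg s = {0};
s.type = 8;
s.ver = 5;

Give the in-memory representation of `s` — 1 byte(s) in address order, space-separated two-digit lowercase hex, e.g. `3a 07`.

45

type (5b) val=8 bits=0x8 at bit 3: 0x40
ver (3b) val=5 bits=0x5 at bit 0: 0x45
word = 0x45 → big-endian bytes:
  [0]=0x45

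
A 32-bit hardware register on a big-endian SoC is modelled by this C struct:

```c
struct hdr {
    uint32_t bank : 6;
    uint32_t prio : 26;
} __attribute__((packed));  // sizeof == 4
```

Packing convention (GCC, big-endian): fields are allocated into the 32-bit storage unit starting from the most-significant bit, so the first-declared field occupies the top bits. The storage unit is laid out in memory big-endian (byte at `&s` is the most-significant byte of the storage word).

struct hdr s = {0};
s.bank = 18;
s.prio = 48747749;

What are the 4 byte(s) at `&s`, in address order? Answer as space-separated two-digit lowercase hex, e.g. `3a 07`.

4a e7 d4 e5

[26+:6] bank=18 & 0x3f = 0x12; word=0x48000000
[0+:26] prio=48747749 & 0x3ffffff = 0x2e7d4e5; word=0x4ae7d4e5
word = 0x4ae7d4e5 → big-endian bytes:
  [0]=0x4a  [1]=0xe7  [2]=0xd4  [3]=0xe5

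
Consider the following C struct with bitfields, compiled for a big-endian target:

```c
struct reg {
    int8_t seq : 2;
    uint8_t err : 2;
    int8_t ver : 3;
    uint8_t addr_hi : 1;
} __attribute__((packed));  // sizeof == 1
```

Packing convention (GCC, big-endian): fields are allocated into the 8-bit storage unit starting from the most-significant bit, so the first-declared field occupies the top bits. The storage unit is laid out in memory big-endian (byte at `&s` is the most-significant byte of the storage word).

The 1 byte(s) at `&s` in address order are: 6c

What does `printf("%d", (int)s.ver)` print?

[0]=0x6c (big-endian) → word 0x6c
seq [6+:2] = (word>>6) & 0x3 = 1
err [4+:2] = (word>>4) & 0x3 = 2
ver [1+:3] = (word>>1) & 0x7 = 6  ←
addr_hi [0+:1] = (word>>0) & 0x1 = 0
ver signed 3b, MSB=1: 6 - 8 = -2

-2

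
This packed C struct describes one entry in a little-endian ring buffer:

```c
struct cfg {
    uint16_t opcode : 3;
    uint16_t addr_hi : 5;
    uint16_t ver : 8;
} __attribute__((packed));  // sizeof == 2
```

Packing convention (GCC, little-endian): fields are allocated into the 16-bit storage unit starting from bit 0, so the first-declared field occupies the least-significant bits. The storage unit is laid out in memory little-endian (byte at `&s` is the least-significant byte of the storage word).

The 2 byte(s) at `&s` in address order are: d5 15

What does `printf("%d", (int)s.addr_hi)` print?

[0]=0xd5 [1]=0x15 (little-endian) → word 0x15d5
opcode [0+:3] = (word>>0) & 0x7 = 5
addr_hi [3+:5] = (word>>3) & 0x1f = 26  ←
ver [8+:8] = (word>>8) & 0xff = 21

26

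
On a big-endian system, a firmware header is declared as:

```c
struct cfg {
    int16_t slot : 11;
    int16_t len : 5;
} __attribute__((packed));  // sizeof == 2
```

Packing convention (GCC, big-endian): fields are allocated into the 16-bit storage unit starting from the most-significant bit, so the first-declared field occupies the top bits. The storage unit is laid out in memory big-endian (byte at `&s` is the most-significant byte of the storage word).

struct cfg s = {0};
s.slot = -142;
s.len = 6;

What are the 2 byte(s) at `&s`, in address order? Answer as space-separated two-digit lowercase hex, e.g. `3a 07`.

ee 46

slot (11b) val=-142 bits=0x772 at bit 5: 0xee40
len (5b) val=6 bits=0x6 at bit 0: 0xee46
word = 0xee46 → big-endian bytes:
  [0]=0xee  [1]=0x46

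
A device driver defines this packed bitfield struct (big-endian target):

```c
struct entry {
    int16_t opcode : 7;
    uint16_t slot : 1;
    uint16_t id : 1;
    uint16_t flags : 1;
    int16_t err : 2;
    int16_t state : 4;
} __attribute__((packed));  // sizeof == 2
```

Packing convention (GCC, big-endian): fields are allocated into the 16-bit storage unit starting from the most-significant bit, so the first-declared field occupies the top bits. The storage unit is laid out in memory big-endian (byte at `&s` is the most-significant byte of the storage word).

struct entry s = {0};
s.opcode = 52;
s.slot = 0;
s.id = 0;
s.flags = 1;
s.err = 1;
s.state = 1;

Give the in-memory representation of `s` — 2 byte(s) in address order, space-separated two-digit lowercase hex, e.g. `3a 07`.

opcode (7b) val=52 bits=0x34 at bit 9: 0x6800
slot (1b) val=0 bits=0x0 at bit 8: 0x6800
id (1b) val=0 bits=0x0 at bit 7: 0x6800
flags (1b) val=1 bits=0x1 at bit 6: 0x6840
err (2b) val=1 bits=0x1 at bit 4: 0x6850
state (4b) val=1 bits=0x1 at bit 0: 0x6851
word = 0x6851 → big-endian bytes:
  [0]=0x68  [1]=0x51

68 51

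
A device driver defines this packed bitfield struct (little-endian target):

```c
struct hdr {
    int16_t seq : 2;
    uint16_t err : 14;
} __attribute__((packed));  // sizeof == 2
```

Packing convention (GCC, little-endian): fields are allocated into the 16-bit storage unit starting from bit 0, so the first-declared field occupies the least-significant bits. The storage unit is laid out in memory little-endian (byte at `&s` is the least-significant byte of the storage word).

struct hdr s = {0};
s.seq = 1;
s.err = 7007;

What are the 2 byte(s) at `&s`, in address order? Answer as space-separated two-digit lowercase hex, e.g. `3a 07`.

seq (2b) val=1 bits=0x1 at bit 0: 0x0001
err (14b) val=7007 bits=0x1b5f at bit 2: 0x6d7d
word = 0x6d7d → little-endian bytes:
  [0]=0x7d  [1]=0x6d

7d 6d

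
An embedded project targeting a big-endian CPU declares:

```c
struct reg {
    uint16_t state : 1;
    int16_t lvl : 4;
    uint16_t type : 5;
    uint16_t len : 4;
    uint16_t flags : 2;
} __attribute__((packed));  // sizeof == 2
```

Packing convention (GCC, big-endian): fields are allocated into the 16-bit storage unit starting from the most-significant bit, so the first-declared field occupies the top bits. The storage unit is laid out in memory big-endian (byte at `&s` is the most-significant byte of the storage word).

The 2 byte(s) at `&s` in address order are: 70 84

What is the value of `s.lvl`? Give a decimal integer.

[0]=0x70 [1]=0x84 (big-endian) → word 0x7084
state:1 @ bit 15 → (0x7084>>15)&0x1 = 0x0
lvl:4 @ bit 11 → (0x7084>>11)&0xf = 0xe  ←
type:5 @ bit 6 → (0x7084>>6)&0x1f = 0x2
len:4 @ bit 2 → (0x7084>>2)&0xf = 0x1
flags:2 @ bit 0 → (0x7084>>0)&0x3 = 0x0
lvl signed 4b, MSB=1: 14 - 16 = -2

-2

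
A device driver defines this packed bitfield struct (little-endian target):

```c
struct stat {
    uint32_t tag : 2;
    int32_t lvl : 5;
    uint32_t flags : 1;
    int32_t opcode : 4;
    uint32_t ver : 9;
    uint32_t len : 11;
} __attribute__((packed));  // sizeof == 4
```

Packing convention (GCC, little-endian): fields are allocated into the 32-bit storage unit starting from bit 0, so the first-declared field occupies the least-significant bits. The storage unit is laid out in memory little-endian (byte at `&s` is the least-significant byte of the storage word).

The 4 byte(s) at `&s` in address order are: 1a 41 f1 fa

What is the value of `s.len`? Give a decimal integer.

2007

[0]=0x1a [1]=0x41 [2]=0xf1 [3]=0xfa (little-endian) → word 0xfaf1411a
tag [0+:2] = (word>>0) & 0x3 = 2
lvl [2+:5] = (word>>2) & 0x1f = 6
flags [7+:1] = (word>>7) & 0x1 = 0
opcode [8+:4] = (word>>8) & 0xf = 1
ver [12+:9] = (word>>12) & 0x1ff = 276
len [21+:11] = (word>>21) & 0x7ff = 2007  ←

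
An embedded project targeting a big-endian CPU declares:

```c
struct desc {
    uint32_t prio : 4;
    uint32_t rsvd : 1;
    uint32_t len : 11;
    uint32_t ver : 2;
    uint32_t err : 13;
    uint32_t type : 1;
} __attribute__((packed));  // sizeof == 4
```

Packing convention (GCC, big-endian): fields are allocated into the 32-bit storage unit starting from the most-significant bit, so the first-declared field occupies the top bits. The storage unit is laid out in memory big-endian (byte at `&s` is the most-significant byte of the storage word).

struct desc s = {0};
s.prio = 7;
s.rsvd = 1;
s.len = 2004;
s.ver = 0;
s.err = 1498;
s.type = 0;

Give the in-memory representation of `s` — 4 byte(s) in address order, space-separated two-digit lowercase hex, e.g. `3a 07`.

7f d4 0b b4

prio:4 = 7 → 0x7 << 28 → word 0x70000000
rsvd:1 = 1 → 0x1 << 27 → word 0x78000000
len:11 = 2004 → 0x7d4 << 16 → word 0x7fd40000
ver:2 = 0 → 0x0 << 14 → word 0x7fd40000
err:13 = 1498 → 0x5da << 1 → word 0x7fd40bb4
type:1 = 0 → 0x0 << 0 → word 0x7fd40bb4
word = 0x7fd40bb4 → big-endian bytes:
  [0]=0x7f  [1]=0xd4  [2]=0x0b  [3]=0xb4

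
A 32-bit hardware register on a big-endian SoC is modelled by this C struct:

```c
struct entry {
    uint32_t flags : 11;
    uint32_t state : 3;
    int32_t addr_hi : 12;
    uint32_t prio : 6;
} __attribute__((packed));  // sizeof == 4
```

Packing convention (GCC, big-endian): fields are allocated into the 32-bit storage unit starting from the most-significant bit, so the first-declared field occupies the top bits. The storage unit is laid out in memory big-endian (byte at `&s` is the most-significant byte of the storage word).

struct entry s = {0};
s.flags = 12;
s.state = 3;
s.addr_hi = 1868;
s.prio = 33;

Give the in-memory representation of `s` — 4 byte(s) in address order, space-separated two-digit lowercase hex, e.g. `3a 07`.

[21+:11] flags=12 & 0x7ff = 0xc; word=0x01800000
[18+:3] state=3 & 0x7 = 0x3; word=0x018c0000
[6+:12] addr_hi=1868 & 0xfff = 0x74c; word=0x018dd300
[0+:6] prio=33 & 0x3f = 0x21; word=0x018dd321
word = 0x018dd321 → big-endian bytes:
  [0]=0x01  [1]=0x8d  [2]=0xd3  [3]=0x21

01 8d d3 21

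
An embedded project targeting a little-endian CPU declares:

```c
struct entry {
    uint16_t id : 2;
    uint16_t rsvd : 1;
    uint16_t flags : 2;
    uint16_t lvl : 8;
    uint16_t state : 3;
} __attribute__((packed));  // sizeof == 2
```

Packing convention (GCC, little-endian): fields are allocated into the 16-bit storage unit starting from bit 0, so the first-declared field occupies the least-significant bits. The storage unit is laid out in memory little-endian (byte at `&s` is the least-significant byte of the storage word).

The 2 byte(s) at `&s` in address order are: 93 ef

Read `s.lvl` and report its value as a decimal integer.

124

[0]=0x93 [1]=0xef (little-endian) → word 0xef93
id:2 @ bit 0 → (0xef93>>0)&0x3 = 0x3
rsvd:1 @ bit 2 → (0xef93>>2)&0x1 = 0x0
flags:2 @ bit 3 → (0xef93>>3)&0x3 = 0x2
lvl:8 @ bit 5 → (0xef93>>5)&0xff = 0x7c  ←
state:3 @ bit 13 → (0xef93>>13)&0x7 = 0x7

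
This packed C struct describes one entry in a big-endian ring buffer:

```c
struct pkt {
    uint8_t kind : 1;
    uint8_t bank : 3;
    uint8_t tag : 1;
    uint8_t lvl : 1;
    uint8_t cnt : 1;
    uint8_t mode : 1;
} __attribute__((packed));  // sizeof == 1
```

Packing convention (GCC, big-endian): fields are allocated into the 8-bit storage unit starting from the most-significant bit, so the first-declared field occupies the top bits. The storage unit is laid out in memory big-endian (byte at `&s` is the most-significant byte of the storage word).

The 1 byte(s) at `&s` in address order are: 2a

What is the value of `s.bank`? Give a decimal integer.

2

[0]=0x2a (big-endian) → word 0x2a
kind:1 @ bit 7 → (0x2a>>7)&0x1 = 0x0
bank:3 @ bit 4 → (0x2a>>4)&0x7 = 0x2  ←
tag:1 @ bit 3 → (0x2a>>3)&0x1 = 0x1
lvl:1 @ bit 2 → (0x2a>>2)&0x1 = 0x0
cnt:1 @ bit 1 → (0x2a>>1)&0x1 = 0x1
mode:1 @ bit 0 → (0x2a>>0)&0x1 = 0x0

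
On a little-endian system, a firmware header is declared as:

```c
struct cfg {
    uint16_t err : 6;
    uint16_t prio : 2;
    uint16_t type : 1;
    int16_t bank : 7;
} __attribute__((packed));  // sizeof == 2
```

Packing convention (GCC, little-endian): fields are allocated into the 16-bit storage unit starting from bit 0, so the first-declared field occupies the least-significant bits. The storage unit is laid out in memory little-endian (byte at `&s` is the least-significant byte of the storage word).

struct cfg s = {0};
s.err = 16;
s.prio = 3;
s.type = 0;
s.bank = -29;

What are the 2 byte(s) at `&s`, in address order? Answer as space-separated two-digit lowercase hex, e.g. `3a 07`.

err:6 = 16 → 0x10 << 0 → word 0x0010
prio:2 = 3 → 0x3 << 6 → word 0x00d0
type:1 = 0 → 0x0 << 8 → word 0x00d0
bank:7 = -29 → 0x63 << 9 → word 0xc6d0
word = 0xc6d0 → little-endian bytes:
  [0]=0xd0  [1]=0xc6

d0 c6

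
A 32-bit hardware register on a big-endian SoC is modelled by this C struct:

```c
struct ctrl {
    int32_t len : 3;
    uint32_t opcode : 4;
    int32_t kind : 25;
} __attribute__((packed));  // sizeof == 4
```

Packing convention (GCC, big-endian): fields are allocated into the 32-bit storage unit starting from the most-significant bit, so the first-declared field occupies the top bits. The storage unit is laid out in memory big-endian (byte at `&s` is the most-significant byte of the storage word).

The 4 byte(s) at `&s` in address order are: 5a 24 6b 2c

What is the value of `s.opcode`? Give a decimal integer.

13

[0]=0x5a [1]=0x24 [2]=0x6b [3]=0x2c (big-endian) → word 0x5a246b2c
len [29+:3] = (word>>29) & 0x7 = 2
opcode [25+:4] = (word>>25) & 0xf = 13  ←
kind [0+:25] = (word>>0) & 0x1ffffff = 2386732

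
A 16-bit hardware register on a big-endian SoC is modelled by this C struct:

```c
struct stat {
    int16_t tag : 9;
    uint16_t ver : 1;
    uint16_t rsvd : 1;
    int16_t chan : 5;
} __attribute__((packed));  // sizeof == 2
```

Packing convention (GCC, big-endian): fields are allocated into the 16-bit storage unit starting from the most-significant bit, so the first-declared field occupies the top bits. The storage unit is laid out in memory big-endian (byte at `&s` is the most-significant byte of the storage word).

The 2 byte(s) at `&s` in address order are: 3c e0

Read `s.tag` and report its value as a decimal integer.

[0]=0x3c [1]=0xe0 (big-endian) → word 0x3ce0
tag:9 @ bit 7 → (0x3ce0>>7)&0x1ff = 0x79  ←
ver:1 @ bit 6 → (0x3ce0>>6)&0x1 = 0x1
rsvd:1 @ bit 5 → (0x3ce0>>5)&0x1 = 0x1
chan:5 @ bit 0 → (0x3ce0>>0)&0x1f = 0x0
tag signed 9b, MSB=0: value = 121

121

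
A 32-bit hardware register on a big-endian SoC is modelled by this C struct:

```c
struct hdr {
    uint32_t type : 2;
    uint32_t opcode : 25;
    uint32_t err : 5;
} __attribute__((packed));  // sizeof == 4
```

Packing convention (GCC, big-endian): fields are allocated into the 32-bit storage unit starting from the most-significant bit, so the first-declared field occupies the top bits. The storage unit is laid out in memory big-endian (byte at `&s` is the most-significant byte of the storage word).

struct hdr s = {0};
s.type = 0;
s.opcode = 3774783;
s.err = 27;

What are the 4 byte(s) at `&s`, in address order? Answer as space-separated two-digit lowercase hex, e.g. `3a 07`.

07 33 27 fb

type (2b) val=0 bits=0x0 at bit 30: 0x00000000
opcode (25b) val=3774783 bits=0x39993f at bit 5: 0x073327e0
err (5b) val=27 bits=0x1b at bit 0: 0x073327fb
word = 0x073327fb → big-endian bytes:
  [0]=0x07  [1]=0x33  [2]=0x27  [3]=0xfb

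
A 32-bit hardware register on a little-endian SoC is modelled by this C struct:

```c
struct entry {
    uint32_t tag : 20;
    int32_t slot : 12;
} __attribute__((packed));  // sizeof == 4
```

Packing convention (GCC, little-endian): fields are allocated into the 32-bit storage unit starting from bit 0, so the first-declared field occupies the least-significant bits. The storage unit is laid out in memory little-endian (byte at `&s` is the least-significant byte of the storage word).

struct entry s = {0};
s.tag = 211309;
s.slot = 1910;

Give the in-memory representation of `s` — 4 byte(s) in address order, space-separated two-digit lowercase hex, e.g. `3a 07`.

tag (20b) val=211309 bits=0x3396d at bit 0: 0x0003396d
slot (12b) val=1910 bits=0x776 at bit 20: 0x7763396d
word = 0x7763396d → little-endian bytes:
  [0]=0x6d  [1]=0x39  [2]=0x63  [3]=0x77

6d 39 63 77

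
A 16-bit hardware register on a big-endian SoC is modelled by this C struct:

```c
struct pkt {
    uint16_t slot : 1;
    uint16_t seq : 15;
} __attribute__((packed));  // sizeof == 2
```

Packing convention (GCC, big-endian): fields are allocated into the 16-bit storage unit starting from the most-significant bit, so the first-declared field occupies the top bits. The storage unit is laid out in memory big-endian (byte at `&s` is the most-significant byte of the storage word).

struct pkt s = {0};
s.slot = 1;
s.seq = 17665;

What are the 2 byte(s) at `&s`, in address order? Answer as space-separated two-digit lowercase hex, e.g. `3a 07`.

c5 01

slot:1 = 1 → 0x1 << 15 → word 0x8000
seq:15 = 17665 → 0x4501 << 0 → word 0xc501
word = 0xc501 → big-endian bytes:
  [0]=0xc5  [1]=0x01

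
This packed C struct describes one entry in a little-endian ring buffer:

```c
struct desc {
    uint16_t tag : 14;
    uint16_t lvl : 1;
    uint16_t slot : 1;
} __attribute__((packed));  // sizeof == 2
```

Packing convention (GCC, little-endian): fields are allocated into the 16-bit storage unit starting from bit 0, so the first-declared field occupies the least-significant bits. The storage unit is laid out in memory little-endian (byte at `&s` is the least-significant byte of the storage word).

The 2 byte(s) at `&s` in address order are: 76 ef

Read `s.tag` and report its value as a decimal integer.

[0]=0x76 [1]=0xef (little-endian) → word 0xef76
tag:14 @ bit 0 → (0xef76>>0)&0x3fff = 0x2f76  ←
lvl:1 @ bit 14 → (0xef76>>14)&0x1 = 0x1
slot:1 @ bit 15 → (0xef76>>15)&0x1 = 0x1

12150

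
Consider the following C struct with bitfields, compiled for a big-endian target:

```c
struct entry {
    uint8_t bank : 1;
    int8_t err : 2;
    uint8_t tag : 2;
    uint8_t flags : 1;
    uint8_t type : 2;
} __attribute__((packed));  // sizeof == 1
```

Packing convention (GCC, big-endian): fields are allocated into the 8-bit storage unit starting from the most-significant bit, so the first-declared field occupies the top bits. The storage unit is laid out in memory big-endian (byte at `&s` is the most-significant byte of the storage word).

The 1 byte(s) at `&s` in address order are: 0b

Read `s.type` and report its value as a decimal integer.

3

[0]=0x0b (big-endian) → word 0x0b
bank [7+:1] = (word>>7) & 0x1 = 0
err [5+:2] = (word>>5) & 0x3 = 0
tag [3+:2] = (word>>3) & 0x3 = 1
flags [2+:1] = (word>>2) & 0x1 = 0
type [0+:2] = (word>>0) & 0x3 = 3  ←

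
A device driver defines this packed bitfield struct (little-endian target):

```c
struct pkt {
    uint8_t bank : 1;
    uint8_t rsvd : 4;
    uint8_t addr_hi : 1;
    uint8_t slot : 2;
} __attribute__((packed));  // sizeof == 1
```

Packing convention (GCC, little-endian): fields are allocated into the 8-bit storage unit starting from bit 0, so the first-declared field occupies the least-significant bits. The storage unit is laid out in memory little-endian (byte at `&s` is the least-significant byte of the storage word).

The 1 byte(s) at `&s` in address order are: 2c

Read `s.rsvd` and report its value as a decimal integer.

6

[0]=0x2c (little-endian) → word 0x2c
bank:1 @ bit 0 → (0x2c>>0)&0x1 = 0x0
rsvd:4 @ bit 1 → (0x2c>>1)&0xf = 0x6  ←
addr_hi:1 @ bit 5 → (0x2c>>5)&0x1 = 0x1
slot:2 @ bit 6 → (0x2c>>6)&0x3 = 0x0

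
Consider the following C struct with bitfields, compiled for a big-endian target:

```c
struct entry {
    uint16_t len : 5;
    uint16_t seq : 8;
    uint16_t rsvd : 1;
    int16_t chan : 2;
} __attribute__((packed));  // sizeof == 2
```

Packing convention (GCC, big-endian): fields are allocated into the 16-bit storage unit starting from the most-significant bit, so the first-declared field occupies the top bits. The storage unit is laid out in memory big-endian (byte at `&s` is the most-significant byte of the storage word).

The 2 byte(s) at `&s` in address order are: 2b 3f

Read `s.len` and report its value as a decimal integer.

5

[0]=0x2b [1]=0x3f (big-endian) → word 0x2b3f
len:5 @ bit 11 → (0x2b3f>>11)&0x1f = 0x5  ←
seq:8 @ bit 3 → (0x2b3f>>3)&0xff = 0x67
rsvd:1 @ bit 2 → (0x2b3f>>2)&0x1 = 0x1
chan:2 @ bit 0 → (0x2b3f>>0)&0x3 = 0x3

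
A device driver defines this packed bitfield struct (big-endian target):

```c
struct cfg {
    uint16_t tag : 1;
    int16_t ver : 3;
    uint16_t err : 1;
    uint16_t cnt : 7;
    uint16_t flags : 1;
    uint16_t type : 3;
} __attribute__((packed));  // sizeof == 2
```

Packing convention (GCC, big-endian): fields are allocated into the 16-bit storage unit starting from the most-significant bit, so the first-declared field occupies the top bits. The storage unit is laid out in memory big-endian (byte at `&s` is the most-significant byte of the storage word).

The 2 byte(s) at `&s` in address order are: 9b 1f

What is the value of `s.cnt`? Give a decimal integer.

49

[0]=0x9b [1]=0x1f (big-endian) → word 0x9b1f
tag:1 @ bit 15 → (0x9b1f>>15)&0x1 = 0x1
ver:3 @ bit 12 → (0x9b1f>>12)&0x7 = 0x1
err:1 @ bit 11 → (0x9b1f>>11)&0x1 = 0x1
cnt:7 @ bit 4 → (0x9b1f>>4)&0x7f = 0x31  ←
flags:1 @ bit 3 → (0x9b1f>>3)&0x1 = 0x1
type:3 @ bit 0 → (0x9b1f>>0)&0x7 = 0x7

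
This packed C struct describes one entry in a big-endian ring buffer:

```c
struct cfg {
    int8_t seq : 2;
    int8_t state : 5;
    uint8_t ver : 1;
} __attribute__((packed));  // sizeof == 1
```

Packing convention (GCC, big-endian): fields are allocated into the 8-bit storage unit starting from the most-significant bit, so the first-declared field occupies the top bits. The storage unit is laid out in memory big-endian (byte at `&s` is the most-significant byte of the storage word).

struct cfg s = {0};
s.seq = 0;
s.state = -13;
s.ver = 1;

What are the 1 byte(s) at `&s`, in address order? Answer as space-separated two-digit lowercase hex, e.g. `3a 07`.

seq (2b) val=0 bits=0x0 at bit 6: 0x00
state (5b) val=-13 bits=0x13 at bit 1: 0x26
ver (1b) val=1 bits=0x1 at bit 0: 0x27
word = 0x27 → big-endian bytes:
  [0]=0x27

27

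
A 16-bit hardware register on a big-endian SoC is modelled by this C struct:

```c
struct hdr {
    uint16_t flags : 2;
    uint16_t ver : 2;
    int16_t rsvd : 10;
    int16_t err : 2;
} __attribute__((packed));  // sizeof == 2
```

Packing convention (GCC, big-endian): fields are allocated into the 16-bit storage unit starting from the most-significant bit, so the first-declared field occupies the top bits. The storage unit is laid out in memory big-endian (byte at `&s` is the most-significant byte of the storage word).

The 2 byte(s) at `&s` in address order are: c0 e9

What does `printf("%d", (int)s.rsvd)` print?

58

[0]=0xc0 [1]=0xe9 (big-endian) → word 0xc0e9
flags:2 @ bit 14 → (0xc0e9>>14)&0x3 = 0x3
ver:2 @ bit 12 → (0xc0e9>>12)&0x3 = 0x0
rsvd:10 @ bit 2 → (0xc0e9>>2)&0x3ff = 0x3a  ←
err:2 @ bit 0 → (0xc0e9>>0)&0x3 = 0x1
rsvd signed 10b, MSB=0: value = 58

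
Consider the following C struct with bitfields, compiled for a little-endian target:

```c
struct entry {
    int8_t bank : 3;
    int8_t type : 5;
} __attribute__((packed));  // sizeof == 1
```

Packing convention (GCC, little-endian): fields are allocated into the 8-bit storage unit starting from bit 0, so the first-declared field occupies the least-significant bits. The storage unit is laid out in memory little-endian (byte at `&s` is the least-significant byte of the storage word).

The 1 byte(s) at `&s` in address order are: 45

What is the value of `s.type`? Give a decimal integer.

8

[0]=0x45 (little-endian) → word 0x45
bank [0+:3] = (word>>0) & 0x7 = 5
type [3+:5] = (word>>3) & 0x1f = 8  ←
type signed 5b, MSB=0: value = 8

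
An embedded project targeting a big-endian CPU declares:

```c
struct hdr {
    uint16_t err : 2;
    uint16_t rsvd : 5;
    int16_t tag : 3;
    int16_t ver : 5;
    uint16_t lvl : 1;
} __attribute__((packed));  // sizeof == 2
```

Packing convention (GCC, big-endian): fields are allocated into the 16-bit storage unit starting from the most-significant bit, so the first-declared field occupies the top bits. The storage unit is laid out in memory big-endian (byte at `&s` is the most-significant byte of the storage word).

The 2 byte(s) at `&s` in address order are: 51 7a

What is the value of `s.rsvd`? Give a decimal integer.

[0]=0x51 [1]=0x7a (big-endian) → word 0x517a
err:2 @ bit 14 → (0x517a>>14)&0x3 = 0x1
rsvd:5 @ bit 9 → (0x517a>>9)&0x1f = 0x8  ←
tag:3 @ bit 6 → (0x517a>>6)&0x7 = 0x5
ver:5 @ bit 1 → (0x517a>>1)&0x1f = 0x1d
lvl:1 @ bit 0 → (0x517a>>0)&0x1 = 0x0

8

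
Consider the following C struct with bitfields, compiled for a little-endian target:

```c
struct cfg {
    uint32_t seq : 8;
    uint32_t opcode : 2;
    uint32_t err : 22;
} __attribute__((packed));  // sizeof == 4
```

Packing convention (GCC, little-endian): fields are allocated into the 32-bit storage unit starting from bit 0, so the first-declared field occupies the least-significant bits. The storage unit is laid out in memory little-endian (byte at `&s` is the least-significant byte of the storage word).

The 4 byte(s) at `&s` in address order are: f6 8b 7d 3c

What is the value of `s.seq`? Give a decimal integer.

246

[0]=0xf6 [1]=0x8b [2]=0x7d [3]=0x3c (little-endian) → word 0x3c7d8bf6
seq [0+:8] = (word>>0) & 0xff = 246  ←
opcode [8+:2] = (word>>8) & 0x3 = 3
err [10+:22] = (word>>10) & 0x3fffff = 991074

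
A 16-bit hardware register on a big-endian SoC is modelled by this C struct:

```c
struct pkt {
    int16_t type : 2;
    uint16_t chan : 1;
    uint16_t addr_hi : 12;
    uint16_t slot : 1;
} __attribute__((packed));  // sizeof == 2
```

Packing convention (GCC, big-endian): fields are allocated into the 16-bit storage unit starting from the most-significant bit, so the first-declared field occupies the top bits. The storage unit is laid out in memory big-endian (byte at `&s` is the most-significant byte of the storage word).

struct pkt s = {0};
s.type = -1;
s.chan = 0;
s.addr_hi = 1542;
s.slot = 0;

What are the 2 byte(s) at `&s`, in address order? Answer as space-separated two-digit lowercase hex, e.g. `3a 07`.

cc 0c

[14+:2] type=-1 & 0x3 = 0x3; word=0xc000
[13+:1] chan=0 & 0x1 = 0x0; word=0xc000
[1+:12] addr_hi=1542 & 0xfff = 0x606; word=0xcc0c
[0+:1] slot=0 & 0x1 = 0x0; word=0xcc0c
word = 0xcc0c → big-endian bytes:
  [0]=0xcc  [1]=0x0c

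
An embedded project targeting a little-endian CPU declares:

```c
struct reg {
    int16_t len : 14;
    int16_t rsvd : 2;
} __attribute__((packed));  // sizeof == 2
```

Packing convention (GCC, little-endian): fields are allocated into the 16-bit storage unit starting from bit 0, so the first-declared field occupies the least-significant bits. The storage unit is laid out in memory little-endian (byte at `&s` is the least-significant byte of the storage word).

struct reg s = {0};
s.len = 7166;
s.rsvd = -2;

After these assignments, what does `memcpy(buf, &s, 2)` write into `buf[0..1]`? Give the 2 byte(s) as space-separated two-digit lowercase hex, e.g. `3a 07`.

len:14 = 7166 → 0x1bfe << 0 → word 0x1bfe
rsvd:2 = -2 → 0x2 << 14 → word 0x9bfe
word = 0x9bfe → little-endian bytes:
  [0]=0xfe  [1]=0x9b

fe 9b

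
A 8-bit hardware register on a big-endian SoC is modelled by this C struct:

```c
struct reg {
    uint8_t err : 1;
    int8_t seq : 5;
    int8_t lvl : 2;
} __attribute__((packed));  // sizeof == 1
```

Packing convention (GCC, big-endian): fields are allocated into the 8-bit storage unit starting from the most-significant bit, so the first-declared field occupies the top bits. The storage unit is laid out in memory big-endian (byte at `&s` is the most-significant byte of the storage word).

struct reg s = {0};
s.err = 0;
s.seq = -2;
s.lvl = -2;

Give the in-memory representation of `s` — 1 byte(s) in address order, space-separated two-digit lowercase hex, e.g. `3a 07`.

7a

err (1b) val=0 bits=0x0 at bit 7: 0x00
seq (5b) val=-2 bits=0x1e at bit 2: 0x78
lvl (2b) val=-2 bits=0x2 at bit 0: 0x7a
word = 0x7a → big-endian bytes:
  [0]=0x7a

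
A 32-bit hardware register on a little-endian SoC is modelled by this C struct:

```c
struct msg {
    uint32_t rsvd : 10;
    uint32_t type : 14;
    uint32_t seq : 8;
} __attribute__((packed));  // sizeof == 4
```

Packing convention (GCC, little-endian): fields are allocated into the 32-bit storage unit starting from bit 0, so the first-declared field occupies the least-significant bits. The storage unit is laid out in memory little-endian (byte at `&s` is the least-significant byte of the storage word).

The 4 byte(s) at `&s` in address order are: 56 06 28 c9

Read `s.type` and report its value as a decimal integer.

2561

[0]=0x56 [1]=0x06 [2]=0x28 [3]=0xc9 (little-endian) → word 0xc9280656
rsvd [0+:10] = (word>>0) & 0x3ff = 598
type [10+:14] = (word>>10) & 0x3fff = 2561  ←
seq [24+:8] = (word>>24) & 0xff = 201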